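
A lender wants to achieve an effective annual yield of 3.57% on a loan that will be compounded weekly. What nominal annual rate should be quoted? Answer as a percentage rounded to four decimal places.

(1 + r/52)^52 − 1 = 0.0357, so 1 + r/52 = 1.0357^(1/52).
r/52 = 0.000675, so r = 0.035089 = 3.5089%.

3.5089%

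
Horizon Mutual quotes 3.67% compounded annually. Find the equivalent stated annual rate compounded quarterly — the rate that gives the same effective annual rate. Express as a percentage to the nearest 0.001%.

3.621%

Compounded annually, EAR = nominal = 0.036700.
Solve (1 + r/4)^4 = 1.036700: r/4 = 1.036700^(1/4) − 1 = 0.009051, so r = 0.036205 = 3.621%.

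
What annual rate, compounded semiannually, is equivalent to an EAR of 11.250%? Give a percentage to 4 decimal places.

10.9502%

(1 + r/2)^2 − 1 = 0.11250, so 1 + r/2 = 1.11250^(1/2).
r/2 = 0.054751, so r = 0.109502 = 10.9502%.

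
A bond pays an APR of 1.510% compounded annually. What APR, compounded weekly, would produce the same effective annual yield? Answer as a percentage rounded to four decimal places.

1.4989%

Compounded annually, EAR = nominal = 0.015100.
Solve (1 + r/52)^52 = 1.015100: r/52 = 1.015100^(1/52) − 1 = 0.000288, so r = 0.014989 = 1.4989%.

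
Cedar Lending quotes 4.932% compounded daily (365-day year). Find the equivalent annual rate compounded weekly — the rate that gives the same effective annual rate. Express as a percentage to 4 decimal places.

EAR = (1 + 0.04932/365)^365 − 1 = 0.050553.
Solve (1 + r/52)^52 = 1.050553: r/52 = 1.050553^(1/52) − 1 = 0.000949, so r = 0.049340 = 4.9340%.

4.9340%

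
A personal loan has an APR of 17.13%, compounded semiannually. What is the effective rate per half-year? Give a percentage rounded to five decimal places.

8.56500%

With a nominal annual rate compounded semiannually, the periodic rate is the nominal rate divided by 2.
i = 0.1713 / 2 = 0.0856500 = 8.56500%.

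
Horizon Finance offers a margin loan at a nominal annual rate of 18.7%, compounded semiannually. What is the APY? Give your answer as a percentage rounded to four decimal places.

EAR = (1 + 0.187/2)^2 − 1.
= 1.195742 − 1 = 19.5742%.

19.5742%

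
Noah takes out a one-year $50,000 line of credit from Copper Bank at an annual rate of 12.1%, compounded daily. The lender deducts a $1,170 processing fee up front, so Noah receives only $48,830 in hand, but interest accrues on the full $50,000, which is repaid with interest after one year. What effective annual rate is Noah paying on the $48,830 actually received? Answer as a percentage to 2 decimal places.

15.56%

Amount owed after one year: 50,000 × (1 + 0.121/365)^365 = 50,000 × 1.128602 = $56,430.11.
Effective rate on net proceeds: 56,430.11 / 48,830 − 1 = 0.155644 = 15.56%.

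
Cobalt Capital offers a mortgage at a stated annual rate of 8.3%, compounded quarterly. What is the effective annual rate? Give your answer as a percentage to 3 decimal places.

EAR = (1 + 0.083/4)^4 − 1.
= 1.085619 − 1 = 8.562%.

8.562%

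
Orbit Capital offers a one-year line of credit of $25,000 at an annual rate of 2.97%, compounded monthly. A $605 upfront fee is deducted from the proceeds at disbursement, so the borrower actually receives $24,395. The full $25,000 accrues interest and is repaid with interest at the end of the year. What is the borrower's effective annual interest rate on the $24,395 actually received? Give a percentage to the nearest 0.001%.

Amount owed after one year: 25,000 × (1 + 0.0297/12)^12 = 25,000 × 1.030108 = $25,752.69.
Effective rate on net proceeds: 25,752.69 / 24,395 − 1 = 0.055654 = 5.565%.

5.565%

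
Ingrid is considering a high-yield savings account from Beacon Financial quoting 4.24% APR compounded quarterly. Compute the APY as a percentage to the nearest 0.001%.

EAR = (1 + 0.0424/4)^4 − 1.
= (1 + 0.010600)^4 − 1 = 1.043079 − 1 = 4.308%.

4.308%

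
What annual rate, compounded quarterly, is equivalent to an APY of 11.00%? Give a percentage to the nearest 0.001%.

(1 + r/4)^4 − 1 = 0.1100, so 1 + r/4 = 1.1100^(1/4).
r/4 = 0.026433, so r = 0.105733 = 10.573%.

10.573%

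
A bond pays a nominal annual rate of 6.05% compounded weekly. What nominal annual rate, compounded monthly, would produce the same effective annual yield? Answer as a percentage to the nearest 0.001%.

6.062%

EAR = (1 + 0.0605/52)^52 − 1 = 0.062330.
Solve (1 + r/12)^12 = 1.062330: r/12 = 1.062330^(1/12) − 1 = 0.005051, so r = 0.060617 = 6.062%.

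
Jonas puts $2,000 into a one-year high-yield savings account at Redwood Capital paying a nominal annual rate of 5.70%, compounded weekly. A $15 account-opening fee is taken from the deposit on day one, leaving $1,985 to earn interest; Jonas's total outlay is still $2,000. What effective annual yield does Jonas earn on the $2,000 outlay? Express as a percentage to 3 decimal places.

5.068%

Value after one year: 1,985 × (1 + 0.0570/52)^52 = 1,985 × 1.058623 = $2,101.37.
Effective yield on the $2,000 outlay: 2,101.37 / 2,000 − 1 = 0.050683 = 5.068%.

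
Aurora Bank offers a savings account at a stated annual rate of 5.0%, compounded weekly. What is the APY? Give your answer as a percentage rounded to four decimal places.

EAR = (1 + 0.050/52)^52 − 1.
= 1.051246 − 1 = 5.1246%.

5.1246%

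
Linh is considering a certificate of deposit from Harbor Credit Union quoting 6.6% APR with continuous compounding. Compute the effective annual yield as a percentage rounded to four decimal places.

With continuous compounding, EAR = e^0.066 − 1.
e^0.066 = 1.068227, so EAR = 0.068227 = 6.8227%.

6.8227%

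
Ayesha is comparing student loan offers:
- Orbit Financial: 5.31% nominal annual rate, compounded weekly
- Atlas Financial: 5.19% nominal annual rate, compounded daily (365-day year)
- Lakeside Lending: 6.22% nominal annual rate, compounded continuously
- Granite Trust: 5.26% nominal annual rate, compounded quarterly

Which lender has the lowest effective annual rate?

Orbit Financial: (1 + 0.0531/52)^52 − 1 = 5.451%
Atlas Financial: (1 + 0.0519/365)^365 − 1 = 5.327%
Lakeside Lending: e^0.0622 − 1 = 6.418%
Granite Trust: (1 + 0.0526/4)^4 − 1 = 5.365%
The lowest effective annual rate is Atlas Financial at 5.327%.

Atlas Financial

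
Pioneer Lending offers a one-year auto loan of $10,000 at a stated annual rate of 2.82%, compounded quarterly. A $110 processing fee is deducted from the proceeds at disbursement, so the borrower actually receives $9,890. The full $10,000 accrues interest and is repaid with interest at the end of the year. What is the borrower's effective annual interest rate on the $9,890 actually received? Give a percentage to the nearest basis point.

3.99%

Amount owed after one year: 10,000 × (1 + 0.0282/4)^4 = 10,000 × 1.028500 = $10,285.00.
Effective rate on net proceeds: 10,285.00 / 9,890 − 1 = 0.039939 = 3.99%.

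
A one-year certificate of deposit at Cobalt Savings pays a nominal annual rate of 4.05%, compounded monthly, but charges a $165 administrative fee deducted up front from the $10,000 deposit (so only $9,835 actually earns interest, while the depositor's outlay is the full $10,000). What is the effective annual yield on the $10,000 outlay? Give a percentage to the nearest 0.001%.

Value after one year: 9,835 × (1 + 0.0405/12)^12 = 9,835 × 1.041260 = $10,240.80.
Effective yield on the $10,000 outlay: 10,240.80 / 10,000 − 1 = 0.024080 = 2.408%.

2.408%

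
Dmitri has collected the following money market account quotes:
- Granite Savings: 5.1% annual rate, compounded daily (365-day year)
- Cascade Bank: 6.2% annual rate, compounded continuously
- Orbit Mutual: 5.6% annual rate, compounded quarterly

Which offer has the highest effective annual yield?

Cascade Bank

Granite Savings: (1 + 0.051/365)^365 − 1 = 5.232%
Cascade Bank: e^0.062 − 1 = 6.396%
Orbit Mutual: (1 + 0.056/4)^4 − 1 = 5.719%
The highest effective annual rate is Cascade Bank at 6.396%.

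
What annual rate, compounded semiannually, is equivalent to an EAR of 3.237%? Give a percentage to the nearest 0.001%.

(1 + r/2)^2 − 1 = 0.03237, so 1 + r/2 = 1.03237^(1/2).
r/2 = 0.016056, so r = 0.032112 = 3.211%.

3.211%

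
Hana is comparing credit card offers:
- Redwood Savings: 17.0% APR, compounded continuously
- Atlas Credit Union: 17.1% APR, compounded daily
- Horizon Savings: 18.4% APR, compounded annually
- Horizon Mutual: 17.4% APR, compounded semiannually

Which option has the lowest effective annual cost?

Redwood Savings: e^0.170 − 1 = 18.530%
Atlas Credit Union: (1 + 0.171/365)^365 − 1 = 18.644%
Horizon Savings: compounded annually, EAR = 18.400%
Horizon Mutual: (1 + 0.174/2)^2 − 1 = 18.157%
The lowest effective annual rate is Horizon Mutual at 18.157%.

Horizon Mutual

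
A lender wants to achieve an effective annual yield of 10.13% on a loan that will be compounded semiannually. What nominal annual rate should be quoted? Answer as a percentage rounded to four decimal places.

9.8857%

(1 + r/2)^2 − 1 = 0.1013, so 1 + r/2 = 1.1013^(1/2).
r/2 = 0.049428, so r = 0.098857 = 9.8857%.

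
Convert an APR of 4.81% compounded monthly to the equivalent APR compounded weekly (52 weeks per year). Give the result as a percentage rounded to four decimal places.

4.8026%

EAR = (1 + 0.0481/12)^12 − 1 = 0.049175.
Solve (1 + r/52)^52 = 1.049175: r/52 = 1.049175^(1/52) − 1 = 0.000924, so r = 0.048026 = 4.8026%.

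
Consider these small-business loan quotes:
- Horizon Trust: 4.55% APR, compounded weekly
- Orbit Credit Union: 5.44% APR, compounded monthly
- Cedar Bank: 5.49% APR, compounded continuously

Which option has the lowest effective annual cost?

Horizon Trust

Horizon Trust: (1 + 0.0455/52)^52 − 1 = 4.653%
Orbit Credit Union: (1 + 0.0544/12)^12 − 1 = 5.578%
Cedar Bank: e^0.0549 − 1 = 5.643%
The lowest effective annual rate is Horizon Trust at 4.653%.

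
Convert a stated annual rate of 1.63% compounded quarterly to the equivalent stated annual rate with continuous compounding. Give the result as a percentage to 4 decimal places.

EAR = (1 + 0.0163/4)^4 − 1 = 0.016400.
Equivalent continuous rate: r = ln(1 + 0.016400) = 0.016267 = 1.6267%.

1.6267%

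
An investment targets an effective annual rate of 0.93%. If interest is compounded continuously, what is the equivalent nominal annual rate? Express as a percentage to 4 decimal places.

Continuous: nominal r satisfies e^r − 1 = 0.0093.
r = ln(1 + 0.0093) = ln(1.0093) = 0.009257 = 0.9257%.

0.9257%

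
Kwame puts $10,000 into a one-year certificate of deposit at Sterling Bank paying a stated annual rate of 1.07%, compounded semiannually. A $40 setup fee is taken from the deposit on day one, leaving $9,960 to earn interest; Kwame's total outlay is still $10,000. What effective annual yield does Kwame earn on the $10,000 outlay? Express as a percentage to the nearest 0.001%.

0.669%

Value after one year: 9,960 × (1 + 0.0107/2)^2 = 9,960 × 1.010729 = $10,066.86.
Effective yield on the $10,000 outlay: 10,066.86 / 10,000 − 1 = 0.006686 = 0.669%.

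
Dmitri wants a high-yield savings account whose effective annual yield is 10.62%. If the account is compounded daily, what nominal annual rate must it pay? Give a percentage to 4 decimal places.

10.0945%

(1 + r/365)^365 − 1 = 0.1062, so 1 + r/365 = 1.1062^(1/365).
r/365 = 0.000277, so r = 0.100945 = 10.0945%.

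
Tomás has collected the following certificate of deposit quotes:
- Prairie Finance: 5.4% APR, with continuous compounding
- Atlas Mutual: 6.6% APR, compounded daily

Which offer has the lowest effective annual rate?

Prairie Finance: e^0.054 − 1 = 5.548%
Atlas Mutual: (1 + 0.066/365)^365 − 1 = 6.822%
The lowest effective annual rate is Prairie Finance at 5.548%.

Prairie Finance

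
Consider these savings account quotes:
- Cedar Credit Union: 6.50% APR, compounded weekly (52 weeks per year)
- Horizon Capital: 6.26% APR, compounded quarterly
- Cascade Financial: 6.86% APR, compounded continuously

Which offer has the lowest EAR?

Cedar Credit Union: (1 + 0.0650/52)^52 − 1 = 6.712%
Horizon Capital: (1 + 0.0626/4)^4 − 1 = 6.408%
Cascade Financial: e^0.0686 − 1 = 7.101%
The lowest effective annual rate is Horizon Capital at 6.408%.

Horizon Capital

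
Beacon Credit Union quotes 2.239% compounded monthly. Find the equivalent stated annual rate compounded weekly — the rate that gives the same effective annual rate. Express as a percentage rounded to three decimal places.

2.237%

EAR = (1 + 0.02239/12)^12 − 1 = 0.022621.
Solve (1 + r/52)^52 = 1.022621: r/52 = 1.022621^(1/52) − 1 = 0.000430, so r = 0.022374 = 2.237%.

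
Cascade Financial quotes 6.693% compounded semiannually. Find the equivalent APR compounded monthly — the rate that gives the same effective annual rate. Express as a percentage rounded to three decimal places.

EAR = (1 + 0.06693/2)^2 − 1 = 0.068050.
Solve (1 + r/12)^12 = 1.068050: r/12 = 1.068050^(1/12) − 1 = 0.005501, so r = 0.066015 = 6.602%.

6.602%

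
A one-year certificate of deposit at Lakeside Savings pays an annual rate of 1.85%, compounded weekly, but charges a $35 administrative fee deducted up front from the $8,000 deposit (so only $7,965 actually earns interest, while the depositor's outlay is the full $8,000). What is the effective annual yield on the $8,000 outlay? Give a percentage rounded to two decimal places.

Value after one year: 7,965 × (1 + 0.0185/52)^52 = 7,965 × 1.018669 = $8,113.70.
Effective yield on the $8,000 outlay: 8,113.70 / 8,000 − 1 = 0.014212 = 1.42%.

1.42%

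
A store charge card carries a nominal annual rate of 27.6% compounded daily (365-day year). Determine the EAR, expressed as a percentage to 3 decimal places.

31.771%

EAR = (1 + 0.276/365)^365 − 1.
= 1.317710 − 1 = 31.771%.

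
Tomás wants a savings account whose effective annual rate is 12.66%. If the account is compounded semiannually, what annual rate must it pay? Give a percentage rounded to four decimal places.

12.2828%

(1 + r/2)^2 − 1 = 0.1266, so 1 + r/2 = 1.1266^(1/2).
r/2 = 0.061414, so r = 0.122828 = 12.2828%.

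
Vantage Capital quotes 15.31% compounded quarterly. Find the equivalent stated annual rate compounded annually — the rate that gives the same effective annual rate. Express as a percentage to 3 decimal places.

EAR = (1 + 0.1531/4)^4 − 1 = 0.162116.
Compounded annually, the equivalent nominal rate is the EAR itself: 16.212%.

16.212%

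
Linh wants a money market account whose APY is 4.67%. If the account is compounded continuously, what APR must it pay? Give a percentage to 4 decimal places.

Continuous: nominal r satisfies e^r − 1 = 0.0467.
r = ln(1 + 0.0467) = ln(1.0467) = 0.045642 = 4.5642%.

4.5642%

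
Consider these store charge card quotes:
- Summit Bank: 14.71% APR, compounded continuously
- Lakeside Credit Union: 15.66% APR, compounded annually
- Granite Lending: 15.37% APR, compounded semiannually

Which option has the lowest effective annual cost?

Lakeside Credit Union

Summit Bank: e^0.1471 − 1 = 15.847%
Lakeside Credit Union: compounded annually, EAR = 15.660%
Granite Lending: (1 + 0.1537/2)^2 − 1 = 15.961%
The lowest effective annual rate is Lakeside Credit Union at 15.660%.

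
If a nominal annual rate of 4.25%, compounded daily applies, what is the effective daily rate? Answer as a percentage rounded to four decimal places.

With a nominal annual rate compounded daily, the periodic rate is the nominal rate divided by 365.
i = 0.0425 / 365 = 0.0001164 = 0.0116%.

0.0116%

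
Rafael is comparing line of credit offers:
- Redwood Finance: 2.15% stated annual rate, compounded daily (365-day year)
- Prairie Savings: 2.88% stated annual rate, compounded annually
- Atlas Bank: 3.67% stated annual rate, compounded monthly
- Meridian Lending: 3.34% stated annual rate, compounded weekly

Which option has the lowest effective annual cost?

Redwood Finance: (1 + 0.0215/365)^365 − 1 = 2.173%
Prairie Savings: compounded annually, EAR = 2.880%
Atlas Bank: (1 + 0.0367/12)^12 − 1 = 3.732%
Meridian Lending: (1 + 0.0334/52)^52 − 1 = 3.395%
The lowest effective annual rate is Redwood Finance at 2.173%.

Redwood Finance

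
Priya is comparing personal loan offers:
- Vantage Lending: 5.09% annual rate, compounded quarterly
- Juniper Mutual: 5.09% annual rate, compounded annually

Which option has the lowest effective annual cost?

Juniper Mutual

Vantage Lending: (1 + 0.0509/4)^4 − 1 = 5.188%
Juniper Mutual: compounded annually, EAR = 5.090%
The lowest effective annual rate is Juniper Mutual at 5.090%.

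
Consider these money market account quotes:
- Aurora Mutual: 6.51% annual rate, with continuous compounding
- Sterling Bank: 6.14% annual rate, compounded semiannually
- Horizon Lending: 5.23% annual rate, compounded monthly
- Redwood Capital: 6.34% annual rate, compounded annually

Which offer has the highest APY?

Aurora Mutual

Aurora Mutual: e^0.0651 − 1 = 6.727%
Sterling Bank: (1 + 0.0614/2)^2 − 1 = 6.234%
Horizon Lending: (1 + 0.0523/12)^12 − 1 = 5.357%
Redwood Capital: compounded annually, EAR = 6.340%
The highest effective annual rate is Aurora Mutual at 6.727%.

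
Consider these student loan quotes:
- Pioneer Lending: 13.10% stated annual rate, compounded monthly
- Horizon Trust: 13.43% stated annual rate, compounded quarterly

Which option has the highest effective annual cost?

Pioneer Lending: (1 + 0.1310/12)^12 − 1 = 13.916%
Horizon Trust: (1 + 0.1343/4)^4 − 1 = 14.122%
The highest effective annual rate is Horizon Trust at 14.122%.

Horizon Trust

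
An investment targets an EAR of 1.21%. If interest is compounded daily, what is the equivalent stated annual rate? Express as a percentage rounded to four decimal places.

(1 + r/365)^365 − 1 = 0.0121, so 1 + r/365 = 1.0121^(1/365).
r/365 = 0.000033, so r = 0.012028 = 1.2028%.

1.2028%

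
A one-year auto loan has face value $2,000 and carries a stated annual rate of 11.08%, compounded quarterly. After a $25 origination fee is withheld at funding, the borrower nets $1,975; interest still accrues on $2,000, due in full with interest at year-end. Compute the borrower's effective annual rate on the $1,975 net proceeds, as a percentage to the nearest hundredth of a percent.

Amount owed after one year: 2,000 × (1 + 0.1108/4)^4 = 2,000 × 1.115489 = $2,230.98.
Effective rate on net proceeds: 2,230.98 / 1,975 − 1 = 0.129609 = 12.96%.

12.96%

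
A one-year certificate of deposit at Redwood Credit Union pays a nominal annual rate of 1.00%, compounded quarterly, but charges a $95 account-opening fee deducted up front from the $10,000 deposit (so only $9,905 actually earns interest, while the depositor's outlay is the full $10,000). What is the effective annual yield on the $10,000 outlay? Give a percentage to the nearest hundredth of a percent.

0.04%

Value after one year: 9,905 × (1 + 0.0100/4)^4 = 9,905 × 1.010038 = $10,004.42.
Effective yield on the $10,000 outlay: 10,004.42 / 10,000 − 1 = 0.000442 = 0.04%.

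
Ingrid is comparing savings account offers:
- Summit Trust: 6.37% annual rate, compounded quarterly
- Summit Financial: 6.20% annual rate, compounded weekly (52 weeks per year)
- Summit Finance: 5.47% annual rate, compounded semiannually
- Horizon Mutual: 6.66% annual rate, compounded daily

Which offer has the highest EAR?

Summit Trust: (1 + 0.0637/4)^4 − 1 = 6.524%
Summit Financial: (1 + 0.0620/52)^52 − 1 = 6.392%
Summit Finance: (1 + 0.0547/2)^2 − 1 = 5.545%
Horizon Mutual: (1 + 0.0666/365)^365 − 1 = 6.886%
The highest effective annual rate is Horizon Mutual at 6.886%.

Horizon Mutual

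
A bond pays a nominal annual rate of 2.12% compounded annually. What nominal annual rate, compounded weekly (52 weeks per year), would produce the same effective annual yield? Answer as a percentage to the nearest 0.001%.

2.098%

Compounded annually, EAR = nominal = 0.021200.
Solve (1 + r/52)^52 = 1.021200: r/52 = 1.021200^(1/52) − 1 = 0.000404, so r = 0.020983 = 2.098%.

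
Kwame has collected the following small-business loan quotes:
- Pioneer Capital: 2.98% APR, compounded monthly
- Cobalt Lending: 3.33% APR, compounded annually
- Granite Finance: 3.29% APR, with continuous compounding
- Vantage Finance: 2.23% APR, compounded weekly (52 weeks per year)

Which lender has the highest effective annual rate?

Granite Finance

Pioneer Capital: (1 + 0.0298/12)^12 − 1 = 3.021%
Cobalt Lending: compounded annually, EAR = 3.330%
Granite Finance: e^0.0329 − 1 = 3.345%
Vantage Finance: (1 + 0.0223/52)^52 − 1 = 2.255%
The highest effective annual rate is Granite Finance at 3.345%.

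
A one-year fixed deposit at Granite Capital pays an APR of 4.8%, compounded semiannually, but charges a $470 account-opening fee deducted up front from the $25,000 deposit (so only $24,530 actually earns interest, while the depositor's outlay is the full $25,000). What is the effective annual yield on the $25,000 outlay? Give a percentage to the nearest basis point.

Value after one year: 24,530 × (1 + 0.048/2)^2 = 24,530 × 1.048576 = $25,721.57.
Effective yield on the $25,000 outlay: 25,721.57 / 25,000 − 1 = 0.028863 = 2.89%.

2.89%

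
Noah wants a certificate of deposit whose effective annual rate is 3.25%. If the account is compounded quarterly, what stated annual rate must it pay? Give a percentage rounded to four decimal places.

3.2111%

(1 + r/4)^4 − 1 = 0.0325, so 1 + r/4 = 1.0325^(1/4).
r/4 = 0.008028, so r = 0.032111 = 3.2111%.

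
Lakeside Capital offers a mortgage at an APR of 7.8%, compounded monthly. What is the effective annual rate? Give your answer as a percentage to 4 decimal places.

8.0850%

EAR = (1 + 0.078/12)^12 − 1.
= 1.080850 − 1 = 8.0850%.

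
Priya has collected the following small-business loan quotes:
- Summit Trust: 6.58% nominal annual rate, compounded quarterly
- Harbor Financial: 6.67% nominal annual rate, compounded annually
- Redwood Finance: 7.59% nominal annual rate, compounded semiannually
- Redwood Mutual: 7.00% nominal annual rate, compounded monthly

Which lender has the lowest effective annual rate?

Summit Trust: (1 + 0.0658/4)^4 − 1 = 6.744%
Harbor Financial: compounded annually, EAR = 6.670%
Redwood Finance: (1 + 0.0759/2)^2 − 1 = 7.734%
Redwood Mutual: (1 + 0.0700/12)^12 − 1 = 7.229%
The lowest effective annual rate is Harbor Financial at 6.670%.

Harbor Financial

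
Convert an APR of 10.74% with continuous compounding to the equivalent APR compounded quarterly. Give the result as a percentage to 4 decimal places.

10.8855%

EAR under continuous compounding: e^0.1074 − 1 = 0.113380.
Solve (1 + r/4)^4 = 1.113380: r/4 = 1.113380^(1/4) − 1 = 0.027214, so r = 0.108855 = 10.8855%.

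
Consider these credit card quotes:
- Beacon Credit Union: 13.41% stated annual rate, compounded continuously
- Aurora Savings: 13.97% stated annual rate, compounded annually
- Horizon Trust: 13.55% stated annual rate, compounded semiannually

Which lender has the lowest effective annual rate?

Aurora Savings

Beacon Credit Union: e^0.1341 − 1 = 14.351%
Aurora Savings: compounded annually, EAR = 13.970%
Horizon Trust: (1 + 0.1355/2)^2 − 1 = 14.009%
The lowest effective annual rate is Aurora Savings at 13.970%.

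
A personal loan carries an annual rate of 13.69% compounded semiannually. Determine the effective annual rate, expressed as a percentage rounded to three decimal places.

14.159%

EAR = (1 + 0.1369/2)^2 − 1.
= 1.141585 − 1 = 14.159%.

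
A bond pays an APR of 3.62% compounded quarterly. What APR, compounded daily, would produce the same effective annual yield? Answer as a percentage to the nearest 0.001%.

3.604%

EAR = (1 + 0.0362/4)^4 − 1 = 0.036694.
Solve (1 + r/365)^365 = 1.036694: r/365 = 1.036694^(1/365) − 1 = 0.000099, so r = 0.036039 = 3.604%.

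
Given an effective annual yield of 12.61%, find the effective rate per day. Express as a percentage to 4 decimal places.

The per-day rate i satisfies (1 + i)^365 = 1 + 0.1261.
i = 1.1261^(1/365) − 1 = 0.0003254 = 0.0325%.

0.0325%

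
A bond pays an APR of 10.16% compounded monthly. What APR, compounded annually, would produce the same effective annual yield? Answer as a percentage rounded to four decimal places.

EAR = (1 + 0.1016/12)^12 − 1 = 0.106467.
Compounded annually, the equivalent nominal rate is the EAR itself: 10.6467%.

10.6467%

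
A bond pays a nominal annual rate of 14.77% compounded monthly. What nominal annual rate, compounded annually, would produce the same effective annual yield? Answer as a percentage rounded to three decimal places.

EAR = (1 + 0.1477/12)^12 − 1 = 0.158120.
Compounded annually, the equivalent nominal rate is the EAR itself: 15.812%.

15.812%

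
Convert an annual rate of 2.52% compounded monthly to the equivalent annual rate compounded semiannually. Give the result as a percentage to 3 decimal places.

2.533%

EAR = (1 + 0.0252/12)^12 − 1 = 0.025493.
Solve (1 + r/2)^2 = 1.025493: r/2 = 1.025493^(1/2) − 1 = 0.012666, so r = 0.025333 = 2.533%.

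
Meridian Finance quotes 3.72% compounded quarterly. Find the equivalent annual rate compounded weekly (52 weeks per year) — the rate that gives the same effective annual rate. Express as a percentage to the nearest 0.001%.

3.704%

EAR = (1 + 0.0372/4)^4 − 1 = 0.037722.
Solve (1 + r/52)^52 = 1.037722: r/52 = 1.037722^(1/52) − 1 = 0.000712, so r = 0.037041 = 3.704%.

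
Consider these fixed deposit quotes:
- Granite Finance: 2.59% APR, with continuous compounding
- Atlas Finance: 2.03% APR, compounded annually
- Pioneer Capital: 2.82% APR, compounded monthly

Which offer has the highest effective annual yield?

Granite Finance: e^0.0259 − 1 = 2.624%
Atlas Finance: compounded annually, EAR = 2.030%
Pioneer Capital: (1 + 0.0282/12)^12 − 1 = 2.857%
The highest effective annual rate is Pioneer Capital at 2.857%.

Pioneer Capital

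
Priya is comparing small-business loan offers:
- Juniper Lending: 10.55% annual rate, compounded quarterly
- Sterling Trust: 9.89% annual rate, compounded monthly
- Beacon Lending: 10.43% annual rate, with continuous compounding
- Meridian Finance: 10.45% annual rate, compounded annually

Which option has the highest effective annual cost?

Beacon Lending

Juniper Lending: (1 + 0.1055/4)^4 − 1 = 10.975%
Sterling Trust: (1 + 0.0989/12)^12 − 1 = 10.351%
Beacon Lending: e^0.1043 − 1 = 10.993%
Meridian Finance: compounded annually, EAR = 10.450%
The highest effective annual rate is Beacon Lending at 10.993%.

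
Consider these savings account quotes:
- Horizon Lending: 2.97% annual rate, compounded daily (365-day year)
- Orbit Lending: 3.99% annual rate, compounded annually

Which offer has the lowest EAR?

Horizon Lending

Horizon Lending: (1 + 0.0297/365)^365 − 1 = 3.014%
Orbit Lending: compounded annually, EAR = 3.990%
The lowest effective annual rate is Horizon Lending at 3.014%.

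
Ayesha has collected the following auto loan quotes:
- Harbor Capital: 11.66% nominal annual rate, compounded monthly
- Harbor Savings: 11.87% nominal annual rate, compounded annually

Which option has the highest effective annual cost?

Harbor Capital: (1 + 0.1166/12)^12 − 1 = 12.304%
Harbor Savings: compounded annually, EAR = 11.870%
The highest effective annual rate is Harbor Capital at 12.304%.

Harbor Capital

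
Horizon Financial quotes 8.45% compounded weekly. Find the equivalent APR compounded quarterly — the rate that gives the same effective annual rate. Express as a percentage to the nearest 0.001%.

8.533%

EAR = (1 + 0.0845/52)^52 − 1 = 0.088098.
Solve (1 + r/4)^4 = 1.088098: r/4 = 1.088098^(1/4) − 1 = 0.021332, so r = 0.085329 = 8.533%.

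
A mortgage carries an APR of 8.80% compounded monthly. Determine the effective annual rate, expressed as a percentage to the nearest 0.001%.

9.164%

EAR = (1 + 0.0880/12)^12 − 1.
= (1 + 0.007333)^12 − 1 = 1.091638 − 1 = 9.164%.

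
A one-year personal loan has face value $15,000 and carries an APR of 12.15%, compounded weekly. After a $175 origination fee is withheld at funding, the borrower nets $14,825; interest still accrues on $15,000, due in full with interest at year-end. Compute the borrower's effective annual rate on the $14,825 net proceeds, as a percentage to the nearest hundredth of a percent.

Amount owed after one year: 15,000 × (1 + 0.1215/52)^52 = 15,000 × 1.129029 = $16,935.44.
Effective rate on net proceeds: 16,935.44 / 14,825 − 1 = 0.142357 = 14.24%.

14.24%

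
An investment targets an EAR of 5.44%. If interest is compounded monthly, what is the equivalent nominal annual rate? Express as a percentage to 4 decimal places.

(1 + r/12)^12 − 1 = 0.0544, so 1 + r/12 = 1.0544^(1/12).
r/12 = 0.004424, so r = 0.053089 = 5.3089%.

5.3089%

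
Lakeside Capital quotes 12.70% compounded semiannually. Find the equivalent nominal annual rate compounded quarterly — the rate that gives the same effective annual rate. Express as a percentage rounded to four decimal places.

12.5045%

EAR = (1 + 0.1270/2)^2 − 1 = 0.131032.
Solve (1 + r/4)^4 = 1.131032: r/4 = 1.131032^(1/4) − 1 = 0.031261, so r = 0.125045 = 12.5045%.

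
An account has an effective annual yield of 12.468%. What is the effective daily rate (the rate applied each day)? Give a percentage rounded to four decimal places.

0.0322%

The per-day rate i satisfies (1 + i)^365 = 1 + 0.12468.
i = 1.12468^(1/365) − 1 = 0.0003220 = 0.0322%.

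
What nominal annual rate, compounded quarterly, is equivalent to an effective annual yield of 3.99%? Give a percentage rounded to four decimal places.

(1 + r/4)^4 − 1 = 0.0399, so 1 + r/4 = 1.0399^(1/4).
r/4 = 0.009829, so r = 0.039317 = 3.9317%.

3.9317%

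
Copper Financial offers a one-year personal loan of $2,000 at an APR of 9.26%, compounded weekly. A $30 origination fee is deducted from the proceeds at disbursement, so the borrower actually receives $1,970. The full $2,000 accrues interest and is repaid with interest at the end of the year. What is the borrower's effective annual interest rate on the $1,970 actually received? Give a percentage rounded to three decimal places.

11.364%

Amount owed after one year: 2,000 × (1 + 0.0926/52)^52 = 2,000 × 1.096933 = $2,193.87.
Effective rate on net proceeds: 2,193.87 / 1,970 − 1 = 0.113637 = 11.364%.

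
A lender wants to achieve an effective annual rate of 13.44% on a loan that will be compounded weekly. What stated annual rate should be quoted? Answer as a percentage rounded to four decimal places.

12.6257%

(1 + r/52)^52 − 1 = 0.1344, so 1 + r/52 = 1.1344^(1/52).
r/52 = 0.002428, so r = 0.126257 = 12.6257%.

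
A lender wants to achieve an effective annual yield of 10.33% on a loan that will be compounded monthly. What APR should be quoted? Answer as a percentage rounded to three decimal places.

9.871%

(1 + r/12)^12 − 1 = 0.1033, so 1 + r/12 = 1.1033^(1/12).
r/12 = 0.008226, so r = 0.098709 = 9.871%.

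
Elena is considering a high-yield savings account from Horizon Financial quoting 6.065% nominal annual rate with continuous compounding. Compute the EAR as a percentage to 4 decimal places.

With continuous compounding, EAR = e^0.06065 − 1.
e^0.06065 = 1.062527, so EAR = 0.062527 = 6.2527%.

6.2527%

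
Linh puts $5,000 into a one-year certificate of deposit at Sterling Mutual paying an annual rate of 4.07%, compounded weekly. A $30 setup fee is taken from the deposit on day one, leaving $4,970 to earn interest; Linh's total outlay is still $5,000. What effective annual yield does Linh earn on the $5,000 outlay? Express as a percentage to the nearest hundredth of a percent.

3.53%

Value after one year: 4,970 × (1 + 0.0407/52)^52 = 4,970 × 1.041523 = $5,176.37.
Effective yield on the $5,000 outlay: 5,176.37 / 5,000 − 1 = 0.035274 = 3.53%.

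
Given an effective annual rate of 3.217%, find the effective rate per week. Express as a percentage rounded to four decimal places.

0.0609%

The per-week rate i satisfies (1 + i)^52 = 1 + 0.03217.
i = 1.03217^(1/52) − 1 = 0.0006091 = 0.0609%.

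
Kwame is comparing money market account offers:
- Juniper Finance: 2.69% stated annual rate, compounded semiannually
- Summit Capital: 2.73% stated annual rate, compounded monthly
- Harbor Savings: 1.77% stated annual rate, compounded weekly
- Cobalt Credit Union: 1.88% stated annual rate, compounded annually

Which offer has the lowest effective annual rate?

Juniper Finance: (1 + 0.0269/2)^2 − 1 = 2.708%
Summit Capital: (1 + 0.0273/12)^12 − 1 = 2.764%
Harbor Savings: (1 + 0.0177/52)^52 − 1 = 1.785%
Cobalt Credit Union: compounded annually, EAR = 1.880%
The lowest effective annual rate is Harbor Savings at 1.785%.

Harbor Savings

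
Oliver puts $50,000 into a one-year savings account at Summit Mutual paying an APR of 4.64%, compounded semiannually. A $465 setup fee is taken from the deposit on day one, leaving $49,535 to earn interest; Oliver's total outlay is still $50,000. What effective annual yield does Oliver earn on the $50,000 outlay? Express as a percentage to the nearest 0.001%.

3.720%

Value after one year: 49,535 × (1 + 0.0464/2)^2 = 49,535 × 1.046938 = $51,860.09.
Effective yield on the $50,000 outlay: 51,860.09 / 50,000 − 1 = 0.037202 = 3.720%.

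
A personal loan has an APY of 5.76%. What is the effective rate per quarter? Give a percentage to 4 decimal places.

1.4099%

The per-quarter rate i satisfies (1 + i)^4 = 1 + 0.0576.
i = 1.0576^(1/4) − 1 = 0.0140990 = 1.4099%.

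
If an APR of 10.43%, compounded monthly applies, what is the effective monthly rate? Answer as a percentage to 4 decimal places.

0.8692%

With a nominal annual rate compounded monthly, the periodic rate is the nominal rate divided by 12.
i = 0.1043 / 12 = 0.0086917 = 0.8692%.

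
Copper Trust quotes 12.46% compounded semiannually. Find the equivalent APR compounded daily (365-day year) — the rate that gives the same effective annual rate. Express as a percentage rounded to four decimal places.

EAR = (1 + 0.1246/2)^2 − 1 = 0.128481.
Solve (1 + r/365)^365 = 1.128481: r/365 = 1.128481^(1/365) − 1 = 0.000331, so r = 0.120893 = 12.0893%.

12.0893%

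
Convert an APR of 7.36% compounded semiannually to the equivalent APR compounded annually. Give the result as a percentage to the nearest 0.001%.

7.495%

EAR = (1 + 0.0736/2)^2 − 1 = 0.074954.
Compounded annually, the equivalent nominal rate is the EAR itself: 7.495%.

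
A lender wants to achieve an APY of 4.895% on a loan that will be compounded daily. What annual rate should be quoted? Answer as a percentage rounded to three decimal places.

4.779%

(1 + r/365)^365 − 1 = 0.04895, so 1 + r/365 = 1.04895^(1/365).
r/365 = 0.000131, so r = 0.047793 = 4.779%.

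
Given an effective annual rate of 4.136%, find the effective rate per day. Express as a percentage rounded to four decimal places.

0.0111%

The per-day rate i satisfies (1 + i)^365 = 1 + 0.04136.
i = 1.04136^(1/365) − 1 = 0.0001110 = 0.0111%.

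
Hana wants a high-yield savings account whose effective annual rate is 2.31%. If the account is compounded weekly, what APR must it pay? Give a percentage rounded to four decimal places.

(1 + r/52)^52 − 1 = 0.0231, so 1 + r/52 = 1.0231^(1/52).
r/52 = 0.000439, so r = 0.022842 = 2.2842%.

2.2842%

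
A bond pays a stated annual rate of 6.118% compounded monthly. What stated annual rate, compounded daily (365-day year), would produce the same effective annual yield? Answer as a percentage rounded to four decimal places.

EAR = (1 + 0.06118/12)^12 − 1 = 0.062925.
Solve (1 + r/365)^365 = 1.062925: r/365 = 1.062925^(1/365) − 1 = 0.000167, so r = 0.061030 = 6.1030%.

6.1030%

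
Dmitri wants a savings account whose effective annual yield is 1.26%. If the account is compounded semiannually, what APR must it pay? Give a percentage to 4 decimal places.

(1 + r/2)^2 − 1 = 0.0126, so 1 + r/2 = 1.0126^(1/2).
r/2 = 0.006280, so r = 0.012561 = 1.2561%.

1.2561%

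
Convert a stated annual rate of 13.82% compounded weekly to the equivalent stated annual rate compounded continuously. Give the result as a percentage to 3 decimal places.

13.802%

EAR = (1 + 0.1382/52)^52 − 1 = 0.147995.
Equivalent continuous rate: r = ln(1 + 0.147995) = 0.138017 = 13.802%.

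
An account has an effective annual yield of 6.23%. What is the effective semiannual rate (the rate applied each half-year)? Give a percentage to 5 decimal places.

3.06794%

The per-half-year rate i satisfies (1 + i)^2 = 1 + 0.0623.
i = 1.0623^(1/2) − 1 = 0.0306794 = 3.06794%.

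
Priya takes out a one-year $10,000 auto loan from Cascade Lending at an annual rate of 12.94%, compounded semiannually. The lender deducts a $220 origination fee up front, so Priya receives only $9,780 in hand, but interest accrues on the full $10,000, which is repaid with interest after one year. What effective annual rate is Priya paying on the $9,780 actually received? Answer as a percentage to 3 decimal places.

15.909%

Amount owed after one year: 10,000 × (1 + 0.1294/2)^2 = 10,000 × 1.133586 = $11,335.86.
Effective rate on net proceeds: 11,335.86 / 9,780 − 1 = 0.159086 = 15.909%.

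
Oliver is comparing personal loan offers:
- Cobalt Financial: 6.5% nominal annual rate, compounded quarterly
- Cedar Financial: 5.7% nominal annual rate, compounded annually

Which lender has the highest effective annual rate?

Cobalt Financial: (1 + 0.065/4)^4 − 1 = 6.660%
Cedar Financial: compounded annually, EAR = 5.700%
The highest effective annual rate is Cobalt Financial at 6.660%.

Cobalt Financial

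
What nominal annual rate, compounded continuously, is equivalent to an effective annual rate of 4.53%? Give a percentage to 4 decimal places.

4.4304%

Continuous: nominal r satisfies e^r − 1 = 0.0453.
r = ln(1 + 0.0453) = ln(1.0453) = 0.044304 = 4.4304%.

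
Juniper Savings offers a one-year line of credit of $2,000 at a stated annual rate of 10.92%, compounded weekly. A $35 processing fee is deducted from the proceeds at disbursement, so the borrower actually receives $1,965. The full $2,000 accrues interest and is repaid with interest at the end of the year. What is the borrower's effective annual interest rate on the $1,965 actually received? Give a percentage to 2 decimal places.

13.51%

Amount owed after one year: 2,000 × (1 + 0.1092/52)^52 = 2,000 × 1.115258 = $2,230.52.
Effective rate on net proceeds: 2,230.52 / 1,965 − 1 = 0.135122 = 13.51%.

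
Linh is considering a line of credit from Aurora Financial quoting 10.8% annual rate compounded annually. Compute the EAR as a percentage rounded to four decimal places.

10.8000%

Annual compounding means the effective rate equals the nominal rate: 10.8000%.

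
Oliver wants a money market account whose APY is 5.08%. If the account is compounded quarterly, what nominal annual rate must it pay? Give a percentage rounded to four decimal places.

(1 + r/4)^4 − 1 = 0.0508, so 1 + r/4 = 1.0508^(1/4).
r/4 = 0.012465, so r = 0.049860 = 4.9860%.

4.9860%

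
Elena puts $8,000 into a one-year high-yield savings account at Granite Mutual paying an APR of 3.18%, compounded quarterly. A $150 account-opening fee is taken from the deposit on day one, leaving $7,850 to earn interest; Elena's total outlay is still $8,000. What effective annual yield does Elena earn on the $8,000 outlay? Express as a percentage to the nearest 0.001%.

Value after one year: 7,850 × (1 + 0.0318/4)^4 = 7,850 × 1.032181 = $8,102.62.
Effective yield on the $8,000 outlay: 8,102.62 / 8,000 − 1 = 0.012828 = 1.283%.

1.283%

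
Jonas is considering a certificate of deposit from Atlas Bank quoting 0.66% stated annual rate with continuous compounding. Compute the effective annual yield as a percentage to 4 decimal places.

0.6622%

With continuous compounding, EAR = e^0.0066 − 1.
e^0.0066 = 1.006622, so EAR = 0.006622 = 0.6622%.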